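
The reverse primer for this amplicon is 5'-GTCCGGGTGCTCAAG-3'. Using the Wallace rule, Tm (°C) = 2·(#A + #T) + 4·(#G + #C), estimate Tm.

Counting bases: T=3, G=6, A=2, C=4
So N_AT = 5 and N_GC = 10.
Tm = 2×5 + 4×10 = 50°C

50°C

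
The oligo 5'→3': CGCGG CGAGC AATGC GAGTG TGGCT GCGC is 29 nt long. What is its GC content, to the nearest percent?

Base counts: T=4, C=8, A=4, G=13
G+C = 13 + 8 = 21 out of 29 bases
%GC = 21/29 × 100 = 72.41% ≈ 72%

72%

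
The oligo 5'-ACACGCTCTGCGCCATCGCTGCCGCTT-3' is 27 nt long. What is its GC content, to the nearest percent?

Base counts: T=6, C=12, G=6, A=3
G+C = 6 + 12 = 18 out of 27 bases
%GC = 18/27 × 100 = 66.67% ≈ 67%

67%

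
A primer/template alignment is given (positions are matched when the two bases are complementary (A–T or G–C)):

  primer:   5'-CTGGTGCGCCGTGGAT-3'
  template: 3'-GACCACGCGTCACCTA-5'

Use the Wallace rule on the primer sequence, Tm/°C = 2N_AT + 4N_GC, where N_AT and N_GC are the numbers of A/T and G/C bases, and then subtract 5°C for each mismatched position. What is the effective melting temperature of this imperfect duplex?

49°C

Primer base counts: A=1, T=4, G=7, C=4 → A+T=5, G+C=11
Perfect-match Tm = 2(5) + 4(11) = 10 + 44 = 54°C
Mismatches (positions where the bases are not complementary): 1 (at position 10)
Effective Tm = 54 − 1×5 = 54 − 5 = 49°C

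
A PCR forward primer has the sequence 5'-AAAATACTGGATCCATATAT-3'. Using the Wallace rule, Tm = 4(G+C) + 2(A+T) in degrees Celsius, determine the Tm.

C=3, T=6, A=9, G=2
So N_AT = 15 and N_GC = 5.
Tm = 4·5 + 2·15 = 20 + 30 = 50°C

50°C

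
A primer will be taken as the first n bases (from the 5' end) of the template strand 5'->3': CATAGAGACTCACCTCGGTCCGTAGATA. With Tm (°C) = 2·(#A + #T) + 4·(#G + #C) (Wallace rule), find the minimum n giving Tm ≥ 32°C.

First 10 bases: CATAGAGACT → Tm = 28°C (< 32°C)
First 11 bases: CATAGAGACTC → Tm = 32°C (≥ 32°C)
Each additional base adds 2°C (A/T) or 4°C (G/C), so Tm is non-decreasing in n; n = 11 is the first length to reach 32°C.

n = 11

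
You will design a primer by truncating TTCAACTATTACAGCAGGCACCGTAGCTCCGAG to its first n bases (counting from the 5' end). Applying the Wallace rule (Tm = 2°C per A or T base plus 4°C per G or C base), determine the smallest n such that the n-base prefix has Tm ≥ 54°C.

First 18 bases: TTCAACTATTACAGCAGG → Tm = 50°C (< 54°C)
First 19 bases: TTCAACTATTACAGCAGGC → Tm = 54°C (≥ 54°C)
Since every base adds ≥2°C, Tm only increases with n, so the threshold is first crossed at n = 19.

n = 19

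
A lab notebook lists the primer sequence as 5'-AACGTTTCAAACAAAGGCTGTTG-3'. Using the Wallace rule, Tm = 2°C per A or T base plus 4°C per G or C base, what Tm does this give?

Scanning the sequence gives C=4, T=6, A=8, G=5.
AT pairs contribute 14, GC pairs contribute 9.
Tm = 4·9 + 2·14 = 36 + 28 = 64°C

64°C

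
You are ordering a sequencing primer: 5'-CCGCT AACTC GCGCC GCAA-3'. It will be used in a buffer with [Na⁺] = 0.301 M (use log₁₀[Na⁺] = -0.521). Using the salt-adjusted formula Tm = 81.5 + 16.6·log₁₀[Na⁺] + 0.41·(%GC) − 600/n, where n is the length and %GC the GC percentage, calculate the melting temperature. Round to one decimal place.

Length n = 19. A=4, C=9, G=4, T=2
G+C = 13, so %GC = 13/19 × 100 = 68.421%
Salt term: 16.6 × (-0.521) = -8.649
GC term: 0.41 × 68.421 = 28.053; length term: −600/19 = −31.579
Tm = 81.5 + (-8.649) + 28.053 − 31.579 = 69.325 → 69.3°C

69.3°C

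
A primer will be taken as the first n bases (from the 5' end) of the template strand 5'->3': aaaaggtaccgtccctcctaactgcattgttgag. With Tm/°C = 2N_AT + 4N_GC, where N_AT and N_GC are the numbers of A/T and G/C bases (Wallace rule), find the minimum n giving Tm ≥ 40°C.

n = 14

First 13 bases: AAAAGGTACCGTC → Tm = 38°C (< 40°C)
First 14 bases: AAAAGGTACCGTCC → Tm = 42°C (≥ 40°C)
Since every base adds ≥2°C, Tm only increases with n, so the threshold is first crossed at n = 14.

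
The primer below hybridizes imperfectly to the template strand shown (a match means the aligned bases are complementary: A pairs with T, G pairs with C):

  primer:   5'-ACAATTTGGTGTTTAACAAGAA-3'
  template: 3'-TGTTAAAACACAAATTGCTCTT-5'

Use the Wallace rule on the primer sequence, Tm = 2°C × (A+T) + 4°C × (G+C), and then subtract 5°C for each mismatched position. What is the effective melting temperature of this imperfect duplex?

46°C

Primer base counts: A=9, T=7, G=4, C=2 → A+T=16, G+C=6
Perfect-match Tm = 2(16) + 4(6) = 32 + 24 = 56°C
Mismatches (positions where the bases are not complementary): 2 (at positions 8, 18)
Effective Tm = 56 − 2×5 = 56 − 10 = 46°C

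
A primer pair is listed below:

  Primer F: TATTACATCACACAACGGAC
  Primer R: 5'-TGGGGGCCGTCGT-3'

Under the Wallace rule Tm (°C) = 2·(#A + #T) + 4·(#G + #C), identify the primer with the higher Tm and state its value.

Primer F: A+T=12, G+C=8 → Tm = 2(12)+4(8) = 56°C
Primer R: A+T=3, G+C=10 → Tm = 2(3)+4(10) = 46°C
56°C vs 46°C → primer F is higher.

Primer F, 56°C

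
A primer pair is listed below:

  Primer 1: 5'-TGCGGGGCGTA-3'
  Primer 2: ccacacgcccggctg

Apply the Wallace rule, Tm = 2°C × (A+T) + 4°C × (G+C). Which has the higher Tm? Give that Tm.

Primer 1: A+T=3, G+C=8 → Tm = 2(3)+4(8) = 38°C
Primer 2: A+T=3, G+C=12 → Tm = 2(3)+4(12) = 54°C
38°C vs 54°C → primer 2 is higher.

Primer 2, 54°C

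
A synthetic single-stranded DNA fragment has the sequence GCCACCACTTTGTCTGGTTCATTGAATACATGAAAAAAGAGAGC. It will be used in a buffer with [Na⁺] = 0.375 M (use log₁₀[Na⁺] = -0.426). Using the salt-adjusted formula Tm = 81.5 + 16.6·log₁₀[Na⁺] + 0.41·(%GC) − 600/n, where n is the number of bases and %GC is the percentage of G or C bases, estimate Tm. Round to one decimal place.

Length n = 44. Scanning the sequence gives T=11, A=15, C=9, G=9.
G+C = 18, so %GC = 18/44 × 100 = 40.909%
Salt term: 16.6 × (-0.426) = -7.072
GC term: 0.41 × 40.909 = 16.773; length term: −600/44 = −13.636
Tm = 81.5 + (-7.072) + 16.773 − 13.636 = 77.565 → 77.6°C

77.6°C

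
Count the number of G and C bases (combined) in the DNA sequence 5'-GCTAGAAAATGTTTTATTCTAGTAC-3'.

Counting bases: C=3, A=8, G=4, T=10
G+C = 4 + 3 = 7

7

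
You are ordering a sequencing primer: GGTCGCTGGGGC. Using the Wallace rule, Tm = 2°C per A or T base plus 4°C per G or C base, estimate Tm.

44°C

Scanning the sequence gives C=3, T=2, G=7, A=0.
So N_AT = 2 and N_GC = 10.
Tm = 2×2 + 4×10 = 44°C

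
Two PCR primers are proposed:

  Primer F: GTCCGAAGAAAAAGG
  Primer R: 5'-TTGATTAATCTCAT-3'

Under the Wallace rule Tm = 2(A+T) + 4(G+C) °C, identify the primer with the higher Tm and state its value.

Primer F: A+T=8, G+C=7 → Tm = 2(8)+4(7) = 44°C
Primer R: A+T=11, G+C=3 → Tm = 2(11)+4(3) = 34°C
44°C vs 34°C → primer F is higher.

Primer F, 44°C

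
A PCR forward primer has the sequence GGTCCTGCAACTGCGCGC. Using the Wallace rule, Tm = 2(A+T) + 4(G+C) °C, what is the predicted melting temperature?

Counting bases: C=7, G=6, T=3, A=2
So N_AT = 5 and N_GC = 13.
Tm = 4·13 + 2·5 = 52 + 10 = 62°C

62°C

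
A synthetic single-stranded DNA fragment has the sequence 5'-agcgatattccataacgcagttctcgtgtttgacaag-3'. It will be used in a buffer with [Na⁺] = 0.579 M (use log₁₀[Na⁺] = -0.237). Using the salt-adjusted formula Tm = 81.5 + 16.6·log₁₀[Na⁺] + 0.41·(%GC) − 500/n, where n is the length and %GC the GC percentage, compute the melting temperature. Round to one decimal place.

81.8°C

Length n = 37. A=10, T=11, C=8, G=8
G+C = 16, so %GC = 16/37 × 100 = 43.243%
Salt term: 16.6 × (-0.237) = -3.934
GC term: 0.41 × 43.243 = 17.73; length term: −500/37 = −13.514
Tm = 81.5 + (-3.934) + 17.73 − 13.514 = 81.782 → 81.8°C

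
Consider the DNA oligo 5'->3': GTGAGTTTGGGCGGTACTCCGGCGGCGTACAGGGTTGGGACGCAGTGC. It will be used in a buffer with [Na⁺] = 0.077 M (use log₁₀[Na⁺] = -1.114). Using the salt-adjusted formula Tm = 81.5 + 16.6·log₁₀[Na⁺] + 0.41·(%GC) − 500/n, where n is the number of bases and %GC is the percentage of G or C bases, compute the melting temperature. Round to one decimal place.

79.9°C

Length n = 48. Base counts: G=22, A=6, C=10, T=10
G+C = 32, so %GC = 32/48 × 100 = 66.667%
Salt term: 16.6 × (-1.114) = -18.492
GC term: 0.41 × 66.667 = 27.333; length term: −500/48 = −10.417
Tm = 81.5 + (-18.492) + 27.333 − 10.417 = 79.924 → 79.9°C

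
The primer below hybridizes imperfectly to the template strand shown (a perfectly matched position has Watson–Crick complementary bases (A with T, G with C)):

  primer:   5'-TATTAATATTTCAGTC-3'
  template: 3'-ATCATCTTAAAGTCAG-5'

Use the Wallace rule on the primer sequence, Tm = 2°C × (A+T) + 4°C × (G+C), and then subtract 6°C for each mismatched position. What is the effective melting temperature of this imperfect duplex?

20°C

Primer base counts: A=5, T=8, G=1, C=2 → A+T=13, G+C=3
Perfect-match Tm = 2(13) + 4(3) = 26 + 12 = 38°C
Mismatches (positions where the bases are not complementary): 3 (at positions 3, 6, 7)
Effective Tm = 38 − 3×6 = 38 − 18 = 20°C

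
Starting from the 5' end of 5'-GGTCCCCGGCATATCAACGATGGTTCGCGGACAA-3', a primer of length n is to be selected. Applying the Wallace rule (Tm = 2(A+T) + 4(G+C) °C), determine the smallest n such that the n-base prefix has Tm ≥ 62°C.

n = 19

First 18 bases: GGTCCCCGGCATATCAAC → Tm = 58°C (< 62°C)
First 19 bases: GGTCCCCGGCATATCAACG → Tm = 62°C (≥ 62°C)
Each additional base adds 2°C (A/T) or 4°C (G/C), so Tm is non-decreasing in n; n = 19 is the first length to reach 62°C.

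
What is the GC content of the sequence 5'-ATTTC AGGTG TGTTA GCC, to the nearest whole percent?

Scanning the sequence gives C=3, A=3, T=7, G=5.
G+C = 5 + 3 = 8 out of 18 bases
%GC = 8/18 × 100 = 44.44% ≈ 44%

44%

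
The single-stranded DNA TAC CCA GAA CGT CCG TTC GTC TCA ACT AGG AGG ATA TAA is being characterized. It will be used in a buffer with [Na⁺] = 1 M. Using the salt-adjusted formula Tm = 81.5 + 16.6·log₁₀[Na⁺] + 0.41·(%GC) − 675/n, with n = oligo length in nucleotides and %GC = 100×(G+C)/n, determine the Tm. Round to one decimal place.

Length n = 39. C=10, A=12, G=8, T=9
G+C = 18, so %GC = 18/39 × 100 = 46.154%
Salt term: 16.6 × (0) = 0
GC term: 0.41 × 46.154 = 18.923; length term: −675/39 = −17.308
Tm = 81.5 + (0) + 18.923 − 17.308 = 83.115 → 83.1°C

83.1°C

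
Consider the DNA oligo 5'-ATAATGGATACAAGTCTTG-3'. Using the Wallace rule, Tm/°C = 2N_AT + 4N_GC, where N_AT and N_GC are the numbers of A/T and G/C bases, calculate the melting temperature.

50°C

G=4, A=7, C=2, T=6
A+T = 13, G+C = 6
Tm = 2(13) + 4(6) = 26 + 24 = 50°C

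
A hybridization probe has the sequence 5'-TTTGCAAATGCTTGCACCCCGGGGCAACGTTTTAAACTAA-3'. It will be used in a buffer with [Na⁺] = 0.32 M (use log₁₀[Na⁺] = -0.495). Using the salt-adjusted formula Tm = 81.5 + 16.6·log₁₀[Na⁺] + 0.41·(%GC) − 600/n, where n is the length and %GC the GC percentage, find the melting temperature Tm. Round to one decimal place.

76.7°C

Length n = 40. Base counts: G=8, T=11, C=10, A=11
G+C = 18, so %GC = 18/40 × 100 = 45%
Salt term: 16.6 × (-0.495) = -8.217
GC term: 0.41 × 45 = 18.45; length term: −600/40 = −15
Tm = 81.5 + (-8.217) + 18.45 − 15 = 76.733 → 76.7°C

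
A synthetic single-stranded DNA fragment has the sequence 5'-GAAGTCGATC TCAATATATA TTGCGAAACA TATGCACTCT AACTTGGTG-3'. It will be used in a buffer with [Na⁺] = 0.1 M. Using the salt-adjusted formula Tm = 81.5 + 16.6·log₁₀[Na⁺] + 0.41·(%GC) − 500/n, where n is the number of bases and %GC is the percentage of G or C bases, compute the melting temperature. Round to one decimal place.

69.8°C

Length n = 49. Base counts: C=9, T=15, A=16, G=9
G+C = 18, so %GC = 18/49 × 100 = 36.735%
Salt term: 16.6 × (-1) = -16.6
GC term: 0.41 × 36.735 = 15.061; length term: −500/49 = −10.204
Tm = 81.5 + (-16.6) + 15.061 − 10.204 = 69.757 → 69.8°C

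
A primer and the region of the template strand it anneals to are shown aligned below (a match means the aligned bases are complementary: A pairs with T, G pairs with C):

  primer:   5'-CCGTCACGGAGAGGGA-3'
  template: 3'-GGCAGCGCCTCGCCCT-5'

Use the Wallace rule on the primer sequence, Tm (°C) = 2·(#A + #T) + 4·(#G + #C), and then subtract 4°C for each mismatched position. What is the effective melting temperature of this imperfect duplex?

46°C

Primer base counts: A=4, T=1, G=7, C=4 → A+T=5, G+C=11
Perfect-match Tm = 2(5) + 4(11) = 10 + 44 = 54°C
Mismatches (positions where the bases are not complementary): 2 (at positions 6, 12)
Effective Tm = 54 − 2×4 = 54 − 8 = 46°C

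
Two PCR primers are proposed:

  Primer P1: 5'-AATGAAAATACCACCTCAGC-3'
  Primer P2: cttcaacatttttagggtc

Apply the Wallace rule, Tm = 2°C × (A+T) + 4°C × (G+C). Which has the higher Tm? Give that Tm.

Primer P1: A+T=12, G+C=8 → Tm = 2(12)+4(8) = 56°C
Primer P2: A+T=12, G+C=7 → Tm = 2(12)+4(7) = 52°C
56°C vs 52°C → primer P1 is higher.

Primer P1, 56°C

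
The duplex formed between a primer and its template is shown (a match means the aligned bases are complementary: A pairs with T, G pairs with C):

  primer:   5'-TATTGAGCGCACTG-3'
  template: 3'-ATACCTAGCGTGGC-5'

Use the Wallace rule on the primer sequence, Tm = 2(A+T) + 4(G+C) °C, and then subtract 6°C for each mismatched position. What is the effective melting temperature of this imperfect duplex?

Primer base counts: A=3, T=4, G=4, C=3 → A+T=7, G+C=7
Perfect-match Tm = 2(7) + 4(7) = 14 + 28 = 42°C
Mismatches (positions where the bases are not complementary): 3 (at positions 4, 7, 13)
Effective Tm = 42 − 3×6 = 42 − 18 = 24°C

24°C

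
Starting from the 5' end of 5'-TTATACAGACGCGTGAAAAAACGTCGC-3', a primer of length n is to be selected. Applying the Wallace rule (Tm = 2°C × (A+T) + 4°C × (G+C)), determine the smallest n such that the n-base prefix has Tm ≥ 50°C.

n = 18

First 17 bases: TTATACAGACGCGTGAA → Tm = 48°C (< 50°C)
First 18 bases: TTATACAGACGCGTGAAA → Tm = 50°C (≥ 50°C)
Since every base adds ≥2°C, Tm only increases with n, so the threshold is first crossed at n = 18.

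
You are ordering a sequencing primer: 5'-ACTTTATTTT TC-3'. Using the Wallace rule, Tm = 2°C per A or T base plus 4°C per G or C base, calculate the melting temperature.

A=2, C=2, G=0, T=8
So N_AT = 10 and N_GC = 2.
Tm = 2×10 + 4×2 = 28°C

28°C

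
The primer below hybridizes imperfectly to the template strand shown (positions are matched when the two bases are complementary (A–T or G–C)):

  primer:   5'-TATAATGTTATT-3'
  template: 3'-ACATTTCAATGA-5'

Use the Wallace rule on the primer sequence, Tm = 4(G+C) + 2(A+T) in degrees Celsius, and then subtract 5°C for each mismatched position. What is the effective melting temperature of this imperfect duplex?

11°C

Primer base counts: A=4, T=7, G=1, C=0 → A+T=11, G+C=1
Perfect-match Tm = 2(11) + 4(1) = 22 + 4 = 26°C
Mismatches (positions where the bases are not complementary): 3 (at positions 2, 6, 11)
Effective Tm = 26 − 3×5 = 26 − 15 = 11°C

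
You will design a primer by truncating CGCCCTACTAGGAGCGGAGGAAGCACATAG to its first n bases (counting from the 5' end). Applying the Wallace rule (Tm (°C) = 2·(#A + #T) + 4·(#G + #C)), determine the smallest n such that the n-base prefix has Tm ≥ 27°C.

n = 8

First 7 bases: CGCCCTA → Tm = 24°C (< 27°C)
First 8 bases: CGCCCTAC → Tm = 28°C (≥ 27°C)
Since every base adds ≥2°C, Tm only increases with n, so the threshold is first crossed at n = 8.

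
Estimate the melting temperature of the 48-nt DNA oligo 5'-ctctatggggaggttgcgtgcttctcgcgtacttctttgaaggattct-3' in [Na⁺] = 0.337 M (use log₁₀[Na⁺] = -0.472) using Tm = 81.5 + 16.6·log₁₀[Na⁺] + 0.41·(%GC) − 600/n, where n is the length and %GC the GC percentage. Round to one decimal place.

81.7°C

Length n = 48. Counting bases: A=6, G=14, T=18, C=10
G+C = 24, so %GC = 24/48 × 100 = 50%
Salt term: 16.6 × (-0.472) = -7.835
GC term: 0.41 × 50 = 20.5; length term: −600/48 = −12.5
Tm = 81.5 + (-7.835) + 20.5 − 12.5 = 81.665 → 81.7°C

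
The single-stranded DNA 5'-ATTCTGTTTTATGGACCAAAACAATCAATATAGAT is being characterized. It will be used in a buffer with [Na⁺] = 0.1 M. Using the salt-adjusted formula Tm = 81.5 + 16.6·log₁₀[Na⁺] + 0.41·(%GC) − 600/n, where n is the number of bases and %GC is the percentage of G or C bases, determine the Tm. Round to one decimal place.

Length n = 35. Scanning the sequence gives T=12, G=4, C=5, A=14.
G+C = 9, so %GC = 9/35 × 100 = 25.714%
Salt term: 16.6 × (-1) = -16.6
GC term: 0.41 × 25.714 = 10.543; length term: −600/35 = −17.143
Tm = 81.5 + (-16.6) + 10.543 − 17.143 = 58.3 → 58.3°C

58.3°C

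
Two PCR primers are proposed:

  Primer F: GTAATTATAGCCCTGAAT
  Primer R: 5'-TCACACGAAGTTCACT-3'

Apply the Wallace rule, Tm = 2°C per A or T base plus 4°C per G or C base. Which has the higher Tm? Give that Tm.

Primer F, 48°C

Primer F: A+T=12, G+C=6 → Tm = 2(12)+4(6) = 48°C
Primer R: A+T=9, G+C=7 → Tm = 2(9)+4(7) = 46°C
48°C vs 46°C → primer F is higher.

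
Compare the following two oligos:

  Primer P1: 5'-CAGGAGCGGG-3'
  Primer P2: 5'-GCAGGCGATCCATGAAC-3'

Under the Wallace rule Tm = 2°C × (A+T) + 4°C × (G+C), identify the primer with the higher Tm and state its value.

Primer P2, 54°C

Primer P1: A+T=2, G+C=8 → Tm = 2(2)+4(8) = 36°C
Primer P2: A+T=7, G+C=10 → Tm = 2(7)+4(10) = 54°C
36°C vs 54°C → primer P2 is higher.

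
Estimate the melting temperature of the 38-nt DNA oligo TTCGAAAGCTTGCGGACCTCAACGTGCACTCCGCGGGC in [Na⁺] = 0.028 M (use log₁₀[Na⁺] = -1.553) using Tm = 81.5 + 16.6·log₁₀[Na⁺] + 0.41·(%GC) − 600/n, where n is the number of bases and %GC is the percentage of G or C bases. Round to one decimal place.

65.8°C

Length n = 38. Scanning the sequence gives T=7, G=11, C=13, A=7.
G+C = 24, so %GC = 24/38 × 100 = 63.158%
Salt term: 16.6 × (-1.553) = -25.78
GC term: 0.41 × 63.158 = 25.895; length term: −600/38 = −15.789
Tm = 81.5 + (-25.78) + 25.895 − 15.789 = 65.826 → 65.8°C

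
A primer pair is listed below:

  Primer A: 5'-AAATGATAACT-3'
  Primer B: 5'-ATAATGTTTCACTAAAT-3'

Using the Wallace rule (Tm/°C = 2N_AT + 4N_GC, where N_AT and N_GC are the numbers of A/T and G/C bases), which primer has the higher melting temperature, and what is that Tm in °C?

Primer A: A+T=9, G+C=2 → Tm = 2(9)+4(2) = 26°C
Primer B: A+T=14, G+C=3 → Tm = 2(14)+4(3) = 40°C
26°C vs 40°C → primer B is higher.

Primer B, 40°C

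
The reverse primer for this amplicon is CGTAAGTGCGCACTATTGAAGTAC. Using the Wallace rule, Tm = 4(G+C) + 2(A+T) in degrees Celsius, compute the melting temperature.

70°C

C=5, A=7, G=6, T=6
So N_AT = 13 and N_GC = 11.
Tm = 4·11 + 2·13 = 44 + 26 = 70°C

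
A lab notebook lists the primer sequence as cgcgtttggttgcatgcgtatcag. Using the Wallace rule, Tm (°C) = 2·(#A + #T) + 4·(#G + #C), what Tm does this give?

74°C

A=3, G=8, C=5, T=8
AT pairs contribute 11, GC pairs contribute 13.
Tm = 2(11) + 4(13) = 22 + 52 = 74°C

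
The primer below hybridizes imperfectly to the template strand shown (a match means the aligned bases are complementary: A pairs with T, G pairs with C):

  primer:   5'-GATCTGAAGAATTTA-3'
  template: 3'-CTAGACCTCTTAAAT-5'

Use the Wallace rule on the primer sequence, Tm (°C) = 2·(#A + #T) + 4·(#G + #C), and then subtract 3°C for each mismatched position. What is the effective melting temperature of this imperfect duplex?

Primer base counts: A=6, T=5, G=3, C=1 → A+T=11, G+C=4
Perfect-match Tm = 2(11) + 4(4) = 22 + 16 = 38°C
Mismatches (positions where the bases are not complementary): 1 (at position 7)
Effective Tm = 38 − 1×3 = 38 − 3 = 35°C

35°C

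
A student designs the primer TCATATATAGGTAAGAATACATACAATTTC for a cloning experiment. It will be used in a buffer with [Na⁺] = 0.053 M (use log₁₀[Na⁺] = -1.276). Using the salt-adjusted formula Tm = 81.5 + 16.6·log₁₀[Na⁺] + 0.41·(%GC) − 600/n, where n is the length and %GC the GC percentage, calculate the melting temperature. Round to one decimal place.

49.9°C

Length n = 30. Counting bases: T=10, A=13, C=4, G=3
G+C = 7, so %GC = 7/30 × 100 = 23.333%
Salt term: 16.6 × (-1.276) = -21.182
GC term: 0.41 × 23.333 = 9.567; length term: −600/30 = −20
Tm = 81.5 + (-21.182) + 9.567 − 20 = 49.885 → 49.9°C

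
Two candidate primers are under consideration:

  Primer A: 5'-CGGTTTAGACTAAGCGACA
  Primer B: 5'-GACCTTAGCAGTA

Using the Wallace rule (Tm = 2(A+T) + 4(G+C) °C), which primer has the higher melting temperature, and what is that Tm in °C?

Primer A: A+T=10, G+C=9 → Tm = 2(10)+4(9) = 56°C
Primer B: A+T=7, G+C=6 → Tm = 2(7)+4(6) = 38°C
56°C vs 38°C → primer A is higher.

Primer A, 56°C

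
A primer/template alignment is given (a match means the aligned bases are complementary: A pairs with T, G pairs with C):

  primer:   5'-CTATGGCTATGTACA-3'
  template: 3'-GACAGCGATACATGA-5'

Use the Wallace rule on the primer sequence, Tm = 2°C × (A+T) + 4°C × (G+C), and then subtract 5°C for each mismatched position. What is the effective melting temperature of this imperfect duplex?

27°C

Primer base counts: A=4, T=5, G=3, C=3 → A+T=9, G+C=6
Perfect-match Tm = 2(9) + 4(6) = 18 + 24 = 42°C
Mismatches (positions where the bases are not complementary): 3 (at positions 3, 5, 15)
Effective Tm = 42 − 3×5 = 42 − 15 = 27°C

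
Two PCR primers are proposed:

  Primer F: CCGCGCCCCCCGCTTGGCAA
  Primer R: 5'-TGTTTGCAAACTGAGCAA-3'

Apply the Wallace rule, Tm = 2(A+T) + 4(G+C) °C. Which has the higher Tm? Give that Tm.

Primer F: A+T=4, G+C=16 → Tm = 2(4)+4(16) = 72°C
Primer R: A+T=11, G+C=7 → Tm = 2(11)+4(7) = 50°C
72°C vs 50°C → primer F is higher.

Primer F, 72°C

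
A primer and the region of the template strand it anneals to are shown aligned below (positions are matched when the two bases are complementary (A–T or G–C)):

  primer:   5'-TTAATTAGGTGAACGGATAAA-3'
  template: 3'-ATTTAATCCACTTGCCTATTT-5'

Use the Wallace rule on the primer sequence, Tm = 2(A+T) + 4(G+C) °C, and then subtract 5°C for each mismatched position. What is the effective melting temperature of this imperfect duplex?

Primer base counts: A=9, T=6, G=5, C=1 → A+T=15, G+C=6
Perfect-match Tm = 2(15) + 4(6) = 30 + 24 = 54°C
Mismatches (positions where the bases are not complementary): 1 (at position 2)
Effective Tm = 54 − 1×5 = 54 − 5 = 49°C

49°C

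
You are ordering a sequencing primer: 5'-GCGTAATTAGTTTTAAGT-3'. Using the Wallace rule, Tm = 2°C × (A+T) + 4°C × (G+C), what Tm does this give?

46°C

Scanning the sequence gives C=1, T=8, G=4, A=5.
A+T = 13, G+C = 5
Tm = 2×13 + 4×5 = 46°C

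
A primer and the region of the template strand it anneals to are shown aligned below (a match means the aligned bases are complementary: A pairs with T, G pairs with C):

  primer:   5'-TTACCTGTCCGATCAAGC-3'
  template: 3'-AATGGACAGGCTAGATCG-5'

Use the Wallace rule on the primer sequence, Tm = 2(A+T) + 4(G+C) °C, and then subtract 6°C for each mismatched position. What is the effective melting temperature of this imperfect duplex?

48°C

Primer base counts: A=4, T=5, G=3, C=6 → A+T=9, G+C=9
Perfect-match Tm = 2(9) + 4(9) = 18 + 36 = 54°C
Mismatches (positions where the bases are not complementary): 1 (at position 15)
Effective Tm = 54 − 1×6 = 54 − 6 = 48°C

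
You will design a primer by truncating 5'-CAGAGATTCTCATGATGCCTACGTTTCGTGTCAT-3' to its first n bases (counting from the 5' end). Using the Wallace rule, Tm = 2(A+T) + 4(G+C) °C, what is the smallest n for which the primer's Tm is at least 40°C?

First 13 bases: CAGAGATTCTCAT → Tm = 36°C (< 40°C)
First 14 bases: CAGAGATTCTCATG → Tm = 40°C (≥ 40°C)
Each additional base adds 2°C (A/T) or 4°C (G/C), so Tm is non-decreasing in n; n = 14 is the first length to reach 40°C.

n = 14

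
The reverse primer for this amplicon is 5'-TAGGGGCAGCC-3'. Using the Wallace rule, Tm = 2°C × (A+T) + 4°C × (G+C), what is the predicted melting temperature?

T=1, A=2, G=5, C=3
A+T = 3, G+C = 8
Tm = 4·8 + 2·3 = 32 + 6 = 38°C

38°C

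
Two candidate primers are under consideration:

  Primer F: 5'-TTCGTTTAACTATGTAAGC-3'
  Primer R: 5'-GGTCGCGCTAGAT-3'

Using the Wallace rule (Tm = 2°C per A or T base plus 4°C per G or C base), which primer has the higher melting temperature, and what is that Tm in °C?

Primer F, 50°C

Primer F: A+T=13, G+C=6 → Tm = 2(13)+4(6) = 50°C
Primer R: A+T=5, G+C=8 → Tm = 2(5)+4(8) = 42°C
50°C vs 42°C → primer F is higher.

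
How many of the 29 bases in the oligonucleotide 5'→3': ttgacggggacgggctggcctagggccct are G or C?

21

Base counts: G=13, C=8, T=5, A=3
G+C = 13 + 8 = 21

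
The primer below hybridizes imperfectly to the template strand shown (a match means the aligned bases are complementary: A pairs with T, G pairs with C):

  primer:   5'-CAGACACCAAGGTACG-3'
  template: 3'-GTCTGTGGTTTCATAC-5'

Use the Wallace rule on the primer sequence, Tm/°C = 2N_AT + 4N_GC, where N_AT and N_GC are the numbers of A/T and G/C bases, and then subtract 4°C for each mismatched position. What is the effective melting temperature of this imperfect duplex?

42°C

Primer base counts: A=6, T=1, G=4, C=5 → A+T=7, G+C=9
Perfect-match Tm = 2(7) + 4(9) = 14 + 36 = 50°C
Mismatches (positions where the bases are not complementary): 2 (at positions 11, 15)
Effective Tm = 50 − 2×4 = 50 − 8 = 42°C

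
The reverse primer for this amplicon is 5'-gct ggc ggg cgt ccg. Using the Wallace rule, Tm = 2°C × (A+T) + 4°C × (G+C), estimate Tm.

Base counts: A=0, T=2, C=5, G=8
So N_AT = 2 and N_GC = 13.
Tm = 4·13 + 2·2 = 52 + 4 = 56°C

56°C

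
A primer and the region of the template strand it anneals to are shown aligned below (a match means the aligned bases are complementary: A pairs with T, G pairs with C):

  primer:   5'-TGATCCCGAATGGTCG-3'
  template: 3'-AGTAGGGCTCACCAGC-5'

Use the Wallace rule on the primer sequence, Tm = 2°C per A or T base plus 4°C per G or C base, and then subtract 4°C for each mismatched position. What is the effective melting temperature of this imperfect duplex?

42°C

Primer base counts: A=3, T=4, G=5, C=4 → A+T=7, G+C=9
Perfect-match Tm = 2(7) + 4(9) = 14 + 36 = 50°C
Mismatches (positions where the bases are not complementary): 2 (at positions 2, 10)
Effective Tm = 50 − 2×4 = 50 − 8 = 42°C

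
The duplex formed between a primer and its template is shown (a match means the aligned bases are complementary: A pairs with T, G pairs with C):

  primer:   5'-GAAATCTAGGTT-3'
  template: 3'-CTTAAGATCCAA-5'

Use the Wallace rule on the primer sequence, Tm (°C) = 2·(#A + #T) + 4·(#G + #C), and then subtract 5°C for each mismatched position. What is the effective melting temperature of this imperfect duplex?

Primer base counts: A=4, T=4, G=3, C=1 → A+T=8, G+C=4
Perfect-match Tm = 2(8) + 4(4) = 16 + 16 = 32°C
Mismatches (positions where the bases are not complementary): 1 (at position 4)
Effective Tm = 32 − 1×5 = 32 − 5 = 27°C

27°C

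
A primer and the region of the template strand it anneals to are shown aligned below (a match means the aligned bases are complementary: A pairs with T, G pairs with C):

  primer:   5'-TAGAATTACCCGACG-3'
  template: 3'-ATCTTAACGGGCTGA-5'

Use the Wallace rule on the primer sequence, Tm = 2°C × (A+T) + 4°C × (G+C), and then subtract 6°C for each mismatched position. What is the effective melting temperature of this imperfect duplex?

Primer base counts: A=5, T=3, G=3, C=4 → A+T=8, G+C=7
Perfect-match Tm = 2(8) + 4(7) = 16 + 28 = 44°C
Mismatches (positions where the bases are not complementary): 2 (at positions 8, 15)
Effective Tm = 44 − 2×6 = 44 − 12 = 32°C

32°C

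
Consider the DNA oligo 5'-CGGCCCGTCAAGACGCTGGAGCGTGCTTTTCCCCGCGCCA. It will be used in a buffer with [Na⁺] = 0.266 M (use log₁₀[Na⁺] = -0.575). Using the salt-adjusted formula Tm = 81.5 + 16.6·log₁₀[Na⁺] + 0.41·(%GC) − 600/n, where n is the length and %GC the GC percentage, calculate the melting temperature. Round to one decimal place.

Length n = 40. A=5, C=16, T=7, G=12
G+C = 28, so %GC = 28/40 × 100 = 70%
Salt term: 16.6 × (-0.575) = -9.545
GC term: 0.41 × 70 = 28.7; length term: −600/40 = −15
Tm = 81.5 + (-9.545) + 28.7 − 15 = 85.655 → 85.7°C

85.7°C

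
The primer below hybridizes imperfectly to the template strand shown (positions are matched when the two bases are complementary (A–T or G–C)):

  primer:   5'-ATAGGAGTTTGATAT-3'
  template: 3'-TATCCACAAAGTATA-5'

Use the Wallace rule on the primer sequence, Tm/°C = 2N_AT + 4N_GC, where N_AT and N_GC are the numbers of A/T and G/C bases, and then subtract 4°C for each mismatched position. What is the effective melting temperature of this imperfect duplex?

30°C

Primer base counts: A=5, T=6, G=4, C=0 → A+T=11, G+C=4
Perfect-match Tm = 2(11) + 4(4) = 22 + 16 = 38°C
Mismatches (positions where the bases are not complementary): 2 (at positions 6, 11)
Effective Tm = 38 − 2×4 = 38 − 8 = 30°C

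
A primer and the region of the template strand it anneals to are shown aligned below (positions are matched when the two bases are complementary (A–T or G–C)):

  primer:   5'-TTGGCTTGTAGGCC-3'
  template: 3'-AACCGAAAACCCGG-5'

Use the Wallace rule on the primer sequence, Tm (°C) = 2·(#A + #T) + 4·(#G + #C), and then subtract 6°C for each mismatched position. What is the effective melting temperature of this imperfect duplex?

Primer base counts: A=1, T=5, G=5, C=3 → A+T=6, G+C=8
Perfect-match Tm = 2(6) + 4(8) = 12 + 32 = 44°C
Mismatches (positions where the bases are not complementary): 2 (at positions 8, 10)
Effective Tm = 44 − 2×6 = 44 − 12 = 32°C

32°C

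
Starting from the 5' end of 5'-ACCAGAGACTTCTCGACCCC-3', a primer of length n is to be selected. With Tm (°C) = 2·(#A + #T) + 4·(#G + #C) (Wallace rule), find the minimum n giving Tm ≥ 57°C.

First 18 bases: ACCAGAGACTTCTCGACC → Tm = 56°C (< 57°C)
First 19 bases: ACCAGAGACTTCTCGACCC → Tm = 60°C (≥ 57°C)
Each additional base adds 2°C (A/T) or 4°C (G/C), so Tm is non-decreasing in n; n = 19 is the first length to reach 57°C.

n = 19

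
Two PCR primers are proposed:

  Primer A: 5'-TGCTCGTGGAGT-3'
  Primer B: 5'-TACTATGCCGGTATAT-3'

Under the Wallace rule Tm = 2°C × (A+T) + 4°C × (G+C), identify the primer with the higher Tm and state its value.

Primer B, 44°C

Primer A: A+T=5, G+C=7 → Tm = 2(5)+4(7) = 38°C
Primer B: A+T=10, G+C=6 → Tm = 2(10)+4(6) = 44°C
38°C vs 44°C → primer B is higher.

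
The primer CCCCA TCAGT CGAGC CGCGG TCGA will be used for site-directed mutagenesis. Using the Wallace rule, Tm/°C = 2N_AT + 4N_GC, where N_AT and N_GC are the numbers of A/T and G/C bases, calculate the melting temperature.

82°C

Base counts: T=3, A=4, C=10, G=7
AT pairs contribute 7, GC pairs contribute 17.
Tm = 4·17 + 2·7 = 68 + 14 = 82°C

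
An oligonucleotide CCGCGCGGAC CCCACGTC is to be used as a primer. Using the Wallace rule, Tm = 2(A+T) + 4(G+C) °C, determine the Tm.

Base counts: T=1, A=2, G=5, C=10
A+T = 3, G+C = 15
Tm = 2×3 + 4×15 = 66°C

66°C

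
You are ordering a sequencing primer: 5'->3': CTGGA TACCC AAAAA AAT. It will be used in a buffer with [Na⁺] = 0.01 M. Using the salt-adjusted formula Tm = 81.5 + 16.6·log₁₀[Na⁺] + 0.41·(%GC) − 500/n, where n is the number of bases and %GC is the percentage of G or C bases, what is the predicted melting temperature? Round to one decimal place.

34.2°C

Length n = 18. Base counts: A=9, G=2, T=3, C=4
G+C = 6, so %GC = 6/18 × 100 = 33.333%
Salt term: 16.6 × (-2) = -33.2
GC term: 0.41 × 33.333 = 13.667; length term: −500/18 = −27.778
Tm = 81.5 + (-33.2) + 13.667 − 27.778 = 34.189 → 34.2°C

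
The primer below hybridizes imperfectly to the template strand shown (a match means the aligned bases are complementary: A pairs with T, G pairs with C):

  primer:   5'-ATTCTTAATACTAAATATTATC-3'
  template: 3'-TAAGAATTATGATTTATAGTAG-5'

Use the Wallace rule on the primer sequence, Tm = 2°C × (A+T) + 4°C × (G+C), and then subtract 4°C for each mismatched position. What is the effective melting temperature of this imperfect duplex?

Primer base counts: A=9, T=10, G=0, C=3 → A+T=19, G+C=3
Perfect-match Tm = 2(19) + 4(3) = 38 + 12 = 50°C
Mismatches (positions where the bases are not complementary): 1 (at position 19)
Effective Tm = 50 − 1×4 = 50 − 4 = 46°C

46°C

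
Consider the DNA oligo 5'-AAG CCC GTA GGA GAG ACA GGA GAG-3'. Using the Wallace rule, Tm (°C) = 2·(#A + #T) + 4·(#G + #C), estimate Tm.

76°C

Base counts: G=10, T=1, A=9, C=4
A+T = 10, G+C = 14
Tm = 2×10 + 4×14 = 76°C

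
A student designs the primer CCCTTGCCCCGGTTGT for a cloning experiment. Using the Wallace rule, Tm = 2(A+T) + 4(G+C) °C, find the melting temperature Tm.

Counting bases: C=7, G=4, T=5, A=0
AT pairs contribute 5, GC pairs contribute 11.
Tm = 2(5) + 4(11) = 10 + 44 = 54°C

54°C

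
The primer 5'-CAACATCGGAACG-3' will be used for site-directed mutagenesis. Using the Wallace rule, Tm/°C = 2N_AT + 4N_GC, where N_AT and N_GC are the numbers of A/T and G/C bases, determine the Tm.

40°C

Counting bases: C=4, A=5, G=3, T=1
So N_AT = 6 and N_GC = 7.
Tm = 4·7 + 2·6 = 28 + 12 = 40°C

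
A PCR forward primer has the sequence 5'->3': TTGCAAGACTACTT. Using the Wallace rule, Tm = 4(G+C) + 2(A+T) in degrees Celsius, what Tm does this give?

38°C

Scanning the sequence gives T=5, C=3, A=4, G=2.
AT pairs contribute 9, GC pairs contribute 5.
Tm = 2(9) + 4(5) = 18 + 20 = 38°C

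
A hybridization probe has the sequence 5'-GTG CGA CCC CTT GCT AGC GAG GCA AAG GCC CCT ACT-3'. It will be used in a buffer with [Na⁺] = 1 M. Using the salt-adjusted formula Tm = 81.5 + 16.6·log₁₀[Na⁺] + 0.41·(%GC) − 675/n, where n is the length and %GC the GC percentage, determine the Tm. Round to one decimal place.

Length n = 36. Base counts: G=10, A=7, C=13, T=6
G+C = 23, so %GC = 23/36 × 100 = 63.889%
Salt term: 16.6 × (0) = 0
GC term: 0.41 × 63.889 = 26.194; length term: −675/36 = −18.75
Tm = 81.5 + (0) + 26.194 − 18.75 = 88.944 → 88.9°C

88.9°C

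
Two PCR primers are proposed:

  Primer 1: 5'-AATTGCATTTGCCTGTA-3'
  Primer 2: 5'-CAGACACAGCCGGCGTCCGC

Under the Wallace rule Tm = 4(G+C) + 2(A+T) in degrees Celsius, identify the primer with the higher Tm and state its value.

Primer 2, 70°C

Primer 1: A+T=11, G+C=6 → Tm = 2(11)+4(6) = 46°C
Primer 2: A+T=5, G+C=15 → Tm = 2(5)+4(15) = 70°C
46°C vs 70°C → primer 2 is higher.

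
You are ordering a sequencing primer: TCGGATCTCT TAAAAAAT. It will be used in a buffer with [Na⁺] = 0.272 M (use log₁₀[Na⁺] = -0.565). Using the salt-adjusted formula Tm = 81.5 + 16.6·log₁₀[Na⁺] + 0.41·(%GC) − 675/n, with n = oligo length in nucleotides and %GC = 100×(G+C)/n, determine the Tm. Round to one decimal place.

Length n = 18. Base counts: G=2, C=3, T=6, A=7
G+C = 5, so %GC = 5/18 × 100 = 27.778%
Salt term: 16.6 × (-0.565) = -9.379
GC term: 0.41 × 27.778 = 11.389; length term: −675/18 = −37.5
Tm = 81.5 + (-9.379) + 11.389 − 37.5 = 46.01 → 46.0°C

46.0°C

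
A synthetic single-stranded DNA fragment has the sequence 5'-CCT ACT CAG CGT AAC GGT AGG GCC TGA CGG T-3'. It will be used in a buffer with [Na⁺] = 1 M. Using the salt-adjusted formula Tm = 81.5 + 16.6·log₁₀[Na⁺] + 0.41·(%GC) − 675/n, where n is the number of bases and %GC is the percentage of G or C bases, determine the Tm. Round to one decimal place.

Length n = 31. Base counts: T=6, A=6, C=9, G=10
G+C = 19, so %GC = 19/31 × 100 = 61.29%
Salt term: 16.6 × (0) = 0
GC term: 0.41 × 61.29 = 25.129; length term: −675/31 = −21.774
Tm = 81.5 + (0) + 25.129 − 21.774 = 84.855 → 84.9°C

84.9°C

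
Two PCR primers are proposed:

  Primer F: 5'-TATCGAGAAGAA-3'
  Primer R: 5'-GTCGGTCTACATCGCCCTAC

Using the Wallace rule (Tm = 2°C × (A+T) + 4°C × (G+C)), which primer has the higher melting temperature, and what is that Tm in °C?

Primer R, 64°C

Primer F: A+T=8, G+C=4 → Tm = 2(8)+4(4) = 32°C
Primer R: A+T=8, G+C=12 → Tm = 2(8)+4(12) = 64°C
32°C vs 64°C → primer R is higher.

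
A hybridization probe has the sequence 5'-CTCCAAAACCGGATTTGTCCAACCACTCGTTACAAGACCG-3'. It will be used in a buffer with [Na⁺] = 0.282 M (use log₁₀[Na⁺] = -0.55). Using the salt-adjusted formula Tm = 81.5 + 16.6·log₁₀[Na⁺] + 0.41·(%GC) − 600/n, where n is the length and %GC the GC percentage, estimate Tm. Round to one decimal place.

Length n = 40. Scanning the sequence gives A=12, C=14, G=6, T=8.
G+C = 20, so %GC = 20/40 × 100 = 50%
Salt term: 16.6 × (-0.55) = -9.13
GC term: 0.41 × 50 = 20.5; length term: −600/40 = −15
Tm = 81.5 + (-9.13) + 20.5 − 15 = 77.87 → 77.9°C

77.9°C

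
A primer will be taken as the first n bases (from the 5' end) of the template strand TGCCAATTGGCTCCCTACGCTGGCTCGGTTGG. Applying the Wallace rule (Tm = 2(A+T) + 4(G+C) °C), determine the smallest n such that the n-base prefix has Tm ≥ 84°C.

First 25 bases: TGCCAATTGGCTCCCTACGCTGGCT → Tm = 80°C (< 84°C)
First 26 bases: TGCCAATTGGCTCCCTACGCTGGCTC → Tm = 84°C (≥ 84°C)
Each additional base adds 2°C (A/T) or 4°C (G/C), so Tm is non-decreasing in n; n = 26 is the first length to reach 84°C.

n = 26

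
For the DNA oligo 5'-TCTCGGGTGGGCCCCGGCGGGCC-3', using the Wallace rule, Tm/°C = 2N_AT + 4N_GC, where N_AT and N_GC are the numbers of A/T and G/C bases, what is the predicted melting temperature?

86°C

Scanning the sequence gives A=0, G=11, C=9, T=3.
AT pairs contribute 3, GC pairs contribute 20.
Tm = 2×3 + 4×20 = 86°C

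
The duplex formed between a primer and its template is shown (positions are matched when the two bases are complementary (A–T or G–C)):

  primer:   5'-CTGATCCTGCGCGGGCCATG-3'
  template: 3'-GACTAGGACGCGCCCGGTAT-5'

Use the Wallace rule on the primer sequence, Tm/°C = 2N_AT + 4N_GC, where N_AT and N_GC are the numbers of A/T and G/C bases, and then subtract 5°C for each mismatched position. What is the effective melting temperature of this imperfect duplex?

63°C

Primer base counts: A=2, T=4, G=7, C=7 → A+T=6, G+C=14
Perfect-match Tm = 2(6) + 4(14) = 12 + 56 = 68°C
Mismatches (positions where the bases are not complementary): 1 (at position 20)
Effective Tm = 68 − 1×5 = 68 − 5 = 63°C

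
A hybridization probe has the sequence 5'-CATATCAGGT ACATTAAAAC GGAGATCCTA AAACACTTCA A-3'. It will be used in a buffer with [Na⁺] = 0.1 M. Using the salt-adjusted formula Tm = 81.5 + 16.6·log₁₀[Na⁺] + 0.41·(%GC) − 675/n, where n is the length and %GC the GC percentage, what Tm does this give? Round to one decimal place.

62.4°C

Length n = 41. Base counts: G=5, A=18, C=9, T=9
G+C = 14, so %GC = 14/41 × 100 = 34.146%
Salt term: 16.6 × (-1) = -16.6
GC term: 0.41 × 34.146 = 14; length term: −675/41 = −16.463
Tm = 81.5 + (-16.6) + 14 − 16.463 = 62.437 → 62.4°C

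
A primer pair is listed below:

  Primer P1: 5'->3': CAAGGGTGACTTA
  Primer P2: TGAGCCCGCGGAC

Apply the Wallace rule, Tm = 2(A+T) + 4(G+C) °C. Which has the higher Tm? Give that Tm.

Primer P2, 46°C

Primer P1: A+T=7, G+C=6 → Tm = 2(7)+4(6) = 38°C
Primer P2: A+T=3, G+C=10 → Tm = 2(3)+4(10) = 46°C
38°C vs 46°C → primer P2 is higher.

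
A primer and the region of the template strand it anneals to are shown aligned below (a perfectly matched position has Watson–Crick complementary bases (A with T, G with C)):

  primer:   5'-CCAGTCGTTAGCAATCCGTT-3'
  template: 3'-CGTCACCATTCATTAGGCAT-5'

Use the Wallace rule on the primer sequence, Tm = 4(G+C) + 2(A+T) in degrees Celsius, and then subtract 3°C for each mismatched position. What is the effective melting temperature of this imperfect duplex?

Primer base counts: A=4, T=6, G=4, C=6 → A+T=10, G+C=10
Perfect-match Tm = 2(10) + 4(10) = 20 + 40 = 60°C
Mismatches (positions where the bases are not complementary): 5 (at positions 1, 6, 9, 12, 20)
Effective Tm = 60 − 5×3 = 60 − 15 = 45°C

45°C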